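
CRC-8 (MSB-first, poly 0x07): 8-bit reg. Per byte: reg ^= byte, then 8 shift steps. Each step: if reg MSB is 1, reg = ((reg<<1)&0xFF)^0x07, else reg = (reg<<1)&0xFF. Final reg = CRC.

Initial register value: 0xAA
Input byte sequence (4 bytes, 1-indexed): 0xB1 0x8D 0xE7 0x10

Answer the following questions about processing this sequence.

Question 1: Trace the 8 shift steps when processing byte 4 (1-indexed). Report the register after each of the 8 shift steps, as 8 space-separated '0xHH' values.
Answer: 0x73 0xE6 0xCB 0x91 0x25 0x4A 0x94 0x2F

Derivation:
After byte 1 (0xB1): reg=0x41
After byte 2 (0x8D): reg=0x6A
After byte 3 (0xE7): reg=0xAA
Register before byte 4: 0xAA
After XOR with byte 0x10: 0xBA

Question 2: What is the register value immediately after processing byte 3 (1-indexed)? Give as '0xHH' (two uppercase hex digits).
Answer: 0xAA

Derivation:
After byte 1 (0xB1): reg=0x41
After byte 2 (0x8D): reg=0x6A
After byte 3 (0xE7): reg=0xAA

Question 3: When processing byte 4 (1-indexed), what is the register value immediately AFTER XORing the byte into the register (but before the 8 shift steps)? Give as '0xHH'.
Answer: 0xBA

Derivation:
Register before byte 4: 0xAA
Byte 4: 0x10
0xAA XOR 0x10 = 0xBA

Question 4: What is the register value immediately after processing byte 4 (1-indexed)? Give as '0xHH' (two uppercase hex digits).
After byte 1 (0xB1): reg=0x41
After byte 2 (0x8D): reg=0x6A
After byte 3 (0xE7): reg=0xAA
After byte 4 (0x10): reg=0x2F

Answer: 0x2F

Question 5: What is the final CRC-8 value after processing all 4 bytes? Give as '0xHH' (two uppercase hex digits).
Answer: 0x2F

Derivation:
After byte 1 (0xB1): reg=0x41
After byte 2 (0x8D): reg=0x6A
After byte 3 (0xE7): reg=0xAA
After byte 4 (0x10): reg=0x2F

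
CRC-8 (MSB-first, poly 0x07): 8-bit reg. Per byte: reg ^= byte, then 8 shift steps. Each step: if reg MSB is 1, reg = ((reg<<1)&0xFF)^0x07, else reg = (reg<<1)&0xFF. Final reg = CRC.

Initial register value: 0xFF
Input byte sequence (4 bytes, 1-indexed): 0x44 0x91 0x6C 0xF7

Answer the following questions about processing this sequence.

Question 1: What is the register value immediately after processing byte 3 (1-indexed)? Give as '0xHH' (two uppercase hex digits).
Answer: 0xF1

Derivation:
After byte 1 (0x44): reg=0x28
After byte 2 (0x91): reg=0x26
After byte 3 (0x6C): reg=0xF1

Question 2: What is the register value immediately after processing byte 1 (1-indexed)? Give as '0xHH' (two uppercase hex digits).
After byte 1 (0x44): reg=0x28

Answer: 0x28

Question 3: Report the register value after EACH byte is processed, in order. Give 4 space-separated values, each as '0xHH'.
0x28 0x26 0xF1 0x12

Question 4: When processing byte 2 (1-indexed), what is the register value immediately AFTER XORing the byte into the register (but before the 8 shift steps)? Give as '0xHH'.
Answer: 0xB9

Derivation:
Register before byte 2: 0x28
Byte 2: 0x91
0x28 XOR 0x91 = 0xB9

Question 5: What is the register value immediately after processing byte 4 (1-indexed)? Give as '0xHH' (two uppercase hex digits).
Answer: 0x12

Derivation:
After byte 1 (0x44): reg=0x28
After byte 2 (0x91): reg=0x26
After byte 3 (0x6C): reg=0xF1
After byte 4 (0xF7): reg=0x12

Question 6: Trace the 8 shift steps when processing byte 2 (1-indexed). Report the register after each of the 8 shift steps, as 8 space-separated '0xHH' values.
After byte 1 (0x44): reg=0x28
Register before byte 2: 0x28
After XOR with byte 0x91: 0xB9

Answer: 0x75 0xEA 0xD3 0xA1 0x45 0x8A 0x13 0x26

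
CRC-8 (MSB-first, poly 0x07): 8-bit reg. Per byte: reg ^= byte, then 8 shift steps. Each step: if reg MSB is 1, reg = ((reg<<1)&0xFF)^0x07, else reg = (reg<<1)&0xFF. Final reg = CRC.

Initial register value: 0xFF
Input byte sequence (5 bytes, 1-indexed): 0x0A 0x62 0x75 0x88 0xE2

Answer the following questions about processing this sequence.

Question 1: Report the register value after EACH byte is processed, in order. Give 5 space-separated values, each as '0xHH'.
0xC5 0x7C 0x3F 0x0C 0x84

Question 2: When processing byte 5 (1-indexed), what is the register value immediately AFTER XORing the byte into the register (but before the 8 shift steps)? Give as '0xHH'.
Answer: 0xEE

Derivation:
Register before byte 5: 0x0C
Byte 5: 0xE2
0x0C XOR 0xE2 = 0xEE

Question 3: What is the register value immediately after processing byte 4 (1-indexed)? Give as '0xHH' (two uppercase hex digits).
After byte 1 (0x0A): reg=0xC5
After byte 2 (0x62): reg=0x7C
After byte 3 (0x75): reg=0x3F
After byte 4 (0x88): reg=0x0C

Answer: 0x0C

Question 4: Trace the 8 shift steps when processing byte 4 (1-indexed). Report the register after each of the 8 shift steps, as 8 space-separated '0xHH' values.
Answer: 0x69 0xD2 0xA3 0x41 0x82 0x03 0x06 0x0C

Derivation:
After byte 1 (0x0A): reg=0xC5
After byte 2 (0x62): reg=0x7C
After byte 3 (0x75): reg=0x3F
Register before byte 4: 0x3F
After XOR with byte 0x88: 0xB7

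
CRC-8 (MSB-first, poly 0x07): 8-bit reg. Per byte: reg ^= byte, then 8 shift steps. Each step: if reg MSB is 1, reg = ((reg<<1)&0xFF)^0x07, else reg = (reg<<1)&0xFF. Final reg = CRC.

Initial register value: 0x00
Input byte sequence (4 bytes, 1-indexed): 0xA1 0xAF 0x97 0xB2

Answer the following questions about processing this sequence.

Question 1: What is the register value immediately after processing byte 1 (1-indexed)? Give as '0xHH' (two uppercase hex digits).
After byte 1 (0xA1): reg=0x6E

Answer: 0x6E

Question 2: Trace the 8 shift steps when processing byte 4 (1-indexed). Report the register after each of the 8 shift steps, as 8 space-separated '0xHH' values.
After byte 1 (0xA1): reg=0x6E
After byte 2 (0xAF): reg=0x49
After byte 3 (0x97): reg=0x14
Register before byte 4: 0x14
After XOR with byte 0xB2: 0xA6

Answer: 0x4B 0x96 0x2B 0x56 0xAC 0x5F 0xBE 0x7B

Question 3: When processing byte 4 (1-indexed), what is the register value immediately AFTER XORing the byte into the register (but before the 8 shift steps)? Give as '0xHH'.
Answer: 0xA6

Derivation:
Register before byte 4: 0x14
Byte 4: 0xB2
0x14 XOR 0xB2 = 0xA6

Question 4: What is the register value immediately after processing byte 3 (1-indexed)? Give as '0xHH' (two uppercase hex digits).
Answer: 0x14

Derivation:
After byte 1 (0xA1): reg=0x6E
After byte 2 (0xAF): reg=0x49
After byte 3 (0x97): reg=0x14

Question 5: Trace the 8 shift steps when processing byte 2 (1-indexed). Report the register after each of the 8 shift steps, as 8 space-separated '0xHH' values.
After byte 1 (0xA1): reg=0x6E
Register before byte 2: 0x6E
After XOR with byte 0xAF: 0xC1

Answer: 0x85 0x0D 0x1A 0x34 0x68 0xD0 0xA7 0x49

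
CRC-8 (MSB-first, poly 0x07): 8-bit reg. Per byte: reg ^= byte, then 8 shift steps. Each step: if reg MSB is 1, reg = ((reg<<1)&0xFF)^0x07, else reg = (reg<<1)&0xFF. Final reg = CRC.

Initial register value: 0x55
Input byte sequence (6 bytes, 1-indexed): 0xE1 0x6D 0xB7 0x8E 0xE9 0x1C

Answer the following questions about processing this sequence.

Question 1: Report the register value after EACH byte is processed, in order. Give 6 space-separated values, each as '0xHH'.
0x05 0x1F 0x51 0x13 0xE8 0xC2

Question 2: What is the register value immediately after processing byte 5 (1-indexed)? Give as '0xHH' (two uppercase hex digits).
Answer: 0xE8

Derivation:
After byte 1 (0xE1): reg=0x05
After byte 2 (0x6D): reg=0x1F
After byte 3 (0xB7): reg=0x51
After byte 4 (0x8E): reg=0x13
After byte 5 (0xE9): reg=0xE8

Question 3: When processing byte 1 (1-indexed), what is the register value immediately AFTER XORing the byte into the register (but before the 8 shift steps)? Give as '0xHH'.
Answer: 0xB4

Derivation:
Register before byte 1: 0x55
Byte 1: 0xE1
0x55 XOR 0xE1 = 0xB4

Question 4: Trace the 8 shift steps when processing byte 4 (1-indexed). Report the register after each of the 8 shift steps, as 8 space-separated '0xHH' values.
Answer: 0xB9 0x75 0xEA 0xD3 0xA1 0x45 0x8A 0x13

Derivation:
After byte 1 (0xE1): reg=0x05
After byte 2 (0x6D): reg=0x1F
After byte 3 (0xB7): reg=0x51
Register before byte 4: 0x51
After XOR with byte 0x8E: 0xDF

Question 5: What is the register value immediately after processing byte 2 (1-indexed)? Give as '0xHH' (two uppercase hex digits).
Answer: 0x1F

Derivation:
After byte 1 (0xE1): reg=0x05
After byte 2 (0x6D): reg=0x1F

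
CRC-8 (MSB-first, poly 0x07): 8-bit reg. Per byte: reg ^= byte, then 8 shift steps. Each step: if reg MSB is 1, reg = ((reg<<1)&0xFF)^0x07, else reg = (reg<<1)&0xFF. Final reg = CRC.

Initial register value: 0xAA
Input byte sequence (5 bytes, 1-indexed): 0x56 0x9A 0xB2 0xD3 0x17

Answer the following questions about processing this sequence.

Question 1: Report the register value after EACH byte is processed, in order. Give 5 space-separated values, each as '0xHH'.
0xFA 0x27 0xE2 0x97 0x89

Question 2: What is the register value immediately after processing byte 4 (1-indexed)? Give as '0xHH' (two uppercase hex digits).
Answer: 0x97

Derivation:
After byte 1 (0x56): reg=0xFA
After byte 2 (0x9A): reg=0x27
After byte 3 (0xB2): reg=0xE2
After byte 4 (0xD3): reg=0x97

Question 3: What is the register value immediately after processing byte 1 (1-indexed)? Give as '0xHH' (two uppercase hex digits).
After byte 1 (0x56): reg=0xFA

Answer: 0xFA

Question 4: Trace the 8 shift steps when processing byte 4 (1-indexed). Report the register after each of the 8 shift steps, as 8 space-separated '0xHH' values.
After byte 1 (0x56): reg=0xFA
After byte 2 (0x9A): reg=0x27
After byte 3 (0xB2): reg=0xE2
Register before byte 4: 0xE2
After XOR with byte 0xD3: 0x31

Answer: 0x62 0xC4 0x8F 0x19 0x32 0x64 0xC8 0x97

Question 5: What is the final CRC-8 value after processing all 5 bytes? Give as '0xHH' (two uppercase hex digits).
After byte 1 (0x56): reg=0xFA
After byte 2 (0x9A): reg=0x27
After byte 3 (0xB2): reg=0xE2
After byte 4 (0xD3): reg=0x97
After byte 5 (0x17): reg=0x89

Answer: 0x89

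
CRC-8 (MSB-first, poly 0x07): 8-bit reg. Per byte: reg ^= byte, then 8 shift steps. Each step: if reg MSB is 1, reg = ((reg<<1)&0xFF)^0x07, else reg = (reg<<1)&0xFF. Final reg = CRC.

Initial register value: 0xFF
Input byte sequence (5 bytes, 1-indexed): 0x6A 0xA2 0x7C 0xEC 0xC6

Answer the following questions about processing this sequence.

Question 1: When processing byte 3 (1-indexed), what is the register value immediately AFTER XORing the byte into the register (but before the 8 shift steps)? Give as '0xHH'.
Register before byte 3: 0xC7
Byte 3: 0x7C
0xC7 XOR 0x7C = 0xBB

Answer: 0xBB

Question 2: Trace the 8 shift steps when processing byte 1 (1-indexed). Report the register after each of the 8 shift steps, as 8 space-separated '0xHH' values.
Answer: 0x2D 0x5A 0xB4 0x6F 0xDE 0xBB 0x71 0xE2

Derivation:
Register before byte 1: 0xFF
After XOR with byte 0x6A: 0x95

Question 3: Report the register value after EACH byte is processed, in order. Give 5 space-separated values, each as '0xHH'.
0xE2 0xC7 0x28 0x52 0xE5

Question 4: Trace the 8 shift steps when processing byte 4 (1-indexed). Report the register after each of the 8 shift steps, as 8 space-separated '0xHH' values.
After byte 1 (0x6A): reg=0xE2
After byte 2 (0xA2): reg=0xC7
After byte 3 (0x7C): reg=0x28
Register before byte 4: 0x28
After XOR with byte 0xEC: 0xC4

Answer: 0x8F 0x19 0x32 0x64 0xC8 0x97 0x29 0x52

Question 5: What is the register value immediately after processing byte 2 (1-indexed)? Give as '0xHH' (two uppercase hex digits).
Answer: 0xC7

Derivation:
After byte 1 (0x6A): reg=0xE2
After byte 2 (0xA2): reg=0xC7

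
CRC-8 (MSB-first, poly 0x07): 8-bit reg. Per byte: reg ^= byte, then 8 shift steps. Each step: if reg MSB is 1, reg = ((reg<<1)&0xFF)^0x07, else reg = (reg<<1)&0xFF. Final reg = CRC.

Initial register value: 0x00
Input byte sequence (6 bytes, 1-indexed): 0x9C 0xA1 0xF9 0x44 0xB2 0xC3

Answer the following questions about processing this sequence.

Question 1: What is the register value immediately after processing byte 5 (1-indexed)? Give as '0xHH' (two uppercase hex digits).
Answer: 0x94

Derivation:
After byte 1 (0x9C): reg=0xDD
After byte 2 (0xA1): reg=0x73
After byte 3 (0xF9): reg=0xBF
After byte 4 (0x44): reg=0xEF
After byte 5 (0xB2): reg=0x94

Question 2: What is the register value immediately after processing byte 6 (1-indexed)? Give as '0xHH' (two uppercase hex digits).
Answer: 0xA2

Derivation:
After byte 1 (0x9C): reg=0xDD
After byte 2 (0xA1): reg=0x73
After byte 3 (0xF9): reg=0xBF
After byte 4 (0x44): reg=0xEF
After byte 5 (0xB2): reg=0x94
After byte 6 (0xC3): reg=0xA2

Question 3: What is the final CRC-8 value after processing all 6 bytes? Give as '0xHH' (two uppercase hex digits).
After byte 1 (0x9C): reg=0xDD
After byte 2 (0xA1): reg=0x73
After byte 3 (0xF9): reg=0xBF
After byte 4 (0x44): reg=0xEF
After byte 5 (0xB2): reg=0x94
After byte 6 (0xC3): reg=0xA2

Answer: 0xA2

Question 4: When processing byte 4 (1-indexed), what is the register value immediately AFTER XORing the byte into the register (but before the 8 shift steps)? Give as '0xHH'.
Answer: 0xFB

Derivation:
Register before byte 4: 0xBF
Byte 4: 0x44
0xBF XOR 0x44 = 0xFB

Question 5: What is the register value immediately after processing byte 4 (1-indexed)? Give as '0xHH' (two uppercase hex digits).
Answer: 0xEF

Derivation:
After byte 1 (0x9C): reg=0xDD
After byte 2 (0xA1): reg=0x73
After byte 3 (0xF9): reg=0xBF
After byte 4 (0x44): reg=0xEF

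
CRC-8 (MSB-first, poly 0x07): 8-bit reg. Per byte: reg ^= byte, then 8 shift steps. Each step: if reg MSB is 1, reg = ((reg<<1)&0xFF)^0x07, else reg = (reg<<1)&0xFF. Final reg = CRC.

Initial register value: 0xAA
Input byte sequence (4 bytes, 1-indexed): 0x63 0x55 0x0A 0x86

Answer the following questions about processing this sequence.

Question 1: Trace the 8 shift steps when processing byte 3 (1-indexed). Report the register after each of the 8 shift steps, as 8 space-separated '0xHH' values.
Answer: 0xEB 0xD1 0xA5 0x4D 0x9A 0x33 0x66 0xCC

Derivation:
After byte 1 (0x63): reg=0x71
After byte 2 (0x55): reg=0xFC
Register before byte 3: 0xFC
After XOR with byte 0x0A: 0xF6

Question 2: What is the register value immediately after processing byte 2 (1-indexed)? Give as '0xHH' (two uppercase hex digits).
After byte 1 (0x63): reg=0x71
After byte 2 (0x55): reg=0xFC

Answer: 0xFC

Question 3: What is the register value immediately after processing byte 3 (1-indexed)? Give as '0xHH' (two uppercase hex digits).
After byte 1 (0x63): reg=0x71
After byte 2 (0x55): reg=0xFC
After byte 3 (0x0A): reg=0xCC

Answer: 0xCC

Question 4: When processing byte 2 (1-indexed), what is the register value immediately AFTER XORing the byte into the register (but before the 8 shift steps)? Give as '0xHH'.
Answer: 0x24

Derivation:
Register before byte 2: 0x71
Byte 2: 0x55
0x71 XOR 0x55 = 0x24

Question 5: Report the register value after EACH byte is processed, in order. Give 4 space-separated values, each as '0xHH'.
0x71 0xFC 0xCC 0xF1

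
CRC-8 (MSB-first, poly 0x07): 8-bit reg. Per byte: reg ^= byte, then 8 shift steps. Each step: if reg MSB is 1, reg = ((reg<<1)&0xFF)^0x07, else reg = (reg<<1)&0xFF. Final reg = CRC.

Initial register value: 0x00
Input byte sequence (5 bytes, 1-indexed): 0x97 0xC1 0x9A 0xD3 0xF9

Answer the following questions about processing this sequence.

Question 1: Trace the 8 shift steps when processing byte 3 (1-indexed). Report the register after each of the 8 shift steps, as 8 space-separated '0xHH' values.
After byte 1 (0x97): reg=0xEC
After byte 2 (0xC1): reg=0xC3
Register before byte 3: 0xC3
After XOR with byte 0x9A: 0x59

Answer: 0xB2 0x63 0xC6 0x8B 0x11 0x22 0x44 0x88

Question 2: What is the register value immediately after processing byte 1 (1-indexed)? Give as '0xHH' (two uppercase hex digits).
Answer: 0xEC

Derivation:
After byte 1 (0x97): reg=0xEC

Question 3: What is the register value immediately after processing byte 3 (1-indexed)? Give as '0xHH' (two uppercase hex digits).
Answer: 0x88

Derivation:
After byte 1 (0x97): reg=0xEC
After byte 2 (0xC1): reg=0xC3
After byte 3 (0x9A): reg=0x88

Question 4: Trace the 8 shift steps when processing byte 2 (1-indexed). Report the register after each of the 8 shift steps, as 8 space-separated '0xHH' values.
Answer: 0x5A 0xB4 0x6F 0xDE 0xBB 0x71 0xE2 0xC3

Derivation:
After byte 1 (0x97): reg=0xEC
Register before byte 2: 0xEC
After XOR with byte 0xC1: 0x2D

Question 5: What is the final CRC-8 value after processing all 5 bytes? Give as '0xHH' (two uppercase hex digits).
After byte 1 (0x97): reg=0xEC
After byte 2 (0xC1): reg=0xC3
After byte 3 (0x9A): reg=0x88
After byte 4 (0xD3): reg=0x86
After byte 5 (0xF9): reg=0x7A

Answer: 0x7A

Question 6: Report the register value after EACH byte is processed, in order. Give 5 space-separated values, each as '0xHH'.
0xEC 0xC3 0x88 0x86 0x7A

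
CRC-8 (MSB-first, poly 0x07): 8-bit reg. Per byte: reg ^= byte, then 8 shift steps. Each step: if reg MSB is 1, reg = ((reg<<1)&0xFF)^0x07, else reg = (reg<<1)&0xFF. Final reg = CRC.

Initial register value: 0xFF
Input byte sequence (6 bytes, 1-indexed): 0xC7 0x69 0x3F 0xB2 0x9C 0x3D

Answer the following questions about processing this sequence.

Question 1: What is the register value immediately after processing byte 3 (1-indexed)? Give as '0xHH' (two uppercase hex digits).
After byte 1 (0xC7): reg=0xA8
After byte 2 (0x69): reg=0x49
After byte 3 (0x3F): reg=0x45

Answer: 0x45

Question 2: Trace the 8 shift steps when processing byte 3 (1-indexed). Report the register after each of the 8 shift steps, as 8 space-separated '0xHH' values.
Answer: 0xEC 0xDF 0xB9 0x75 0xEA 0xD3 0xA1 0x45

Derivation:
After byte 1 (0xC7): reg=0xA8
After byte 2 (0x69): reg=0x49
Register before byte 3: 0x49
After XOR with byte 0x3F: 0x76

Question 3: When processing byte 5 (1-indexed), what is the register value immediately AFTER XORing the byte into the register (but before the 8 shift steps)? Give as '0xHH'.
Register before byte 5: 0xCB
Byte 5: 0x9C
0xCB XOR 0x9C = 0x57

Answer: 0x57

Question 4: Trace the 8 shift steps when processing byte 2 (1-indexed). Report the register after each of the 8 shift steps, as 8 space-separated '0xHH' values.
After byte 1 (0xC7): reg=0xA8
Register before byte 2: 0xA8
After XOR with byte 0x69: 0xC1

Answer: 0x85 0x0D 0x1A 0x34 0x68 0xD0 0xA7 0x49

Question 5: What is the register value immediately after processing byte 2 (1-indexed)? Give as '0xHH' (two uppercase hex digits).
After byte 1 (0xC7): reg=0xA8
After byte 2 (0x69): reg=0x49

Answer: 0x49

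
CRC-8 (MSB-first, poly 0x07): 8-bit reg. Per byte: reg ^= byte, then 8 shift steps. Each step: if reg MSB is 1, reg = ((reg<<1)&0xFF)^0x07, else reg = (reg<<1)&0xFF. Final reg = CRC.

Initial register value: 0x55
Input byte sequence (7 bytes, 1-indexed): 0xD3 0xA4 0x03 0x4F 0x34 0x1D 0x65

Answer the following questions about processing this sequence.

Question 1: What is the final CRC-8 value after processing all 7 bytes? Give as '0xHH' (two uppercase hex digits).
After byte 1 (0xD3): reg=0x9B
After byte 2 (0xA4): reg=0xBD
After byte 3 (0x03): reg=0x33
After byte 4 (0x4F): reg=0x73
After byte 5 (0x34): reg=0xD2
After byte 6 (0x1D): reg=0x63
After byte 7 (0x65): reg=0x12

Answer: 0x12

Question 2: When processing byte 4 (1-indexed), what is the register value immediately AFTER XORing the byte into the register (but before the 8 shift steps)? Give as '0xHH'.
Answer: 0x7C

Derivation:
Register before byte 4: 0x33
Byte 4: 0x4F
0x33 XOR 0x4F = 0x7C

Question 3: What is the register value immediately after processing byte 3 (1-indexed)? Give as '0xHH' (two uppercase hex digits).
Answer: 0x33

Derivation:
After byte 1 (0xD3): reg=0x9B
After byte 2 (0xA4): reg=0xBD
After byte 3 (0x03): reg=0x33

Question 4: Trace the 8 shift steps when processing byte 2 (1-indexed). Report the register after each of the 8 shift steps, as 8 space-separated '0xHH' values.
After byte 1 (0xD3): reg=0x9B
Register before byte 2: 0x9B
After XOR with byte 0xA4: 0x3F

Answer: 0x7E 0xFC 0xFF 0xF9 0xF5 0xED 0xDD 0xBD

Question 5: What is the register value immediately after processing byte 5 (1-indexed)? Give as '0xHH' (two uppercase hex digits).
After byte 1 (0xD3): reg=0x9B
After byte 2 (0xA4): reg=0xBD
After byte 3 (0x03): reg=0x33
After byte 4 (0x4F): reg=0x73
After byte 5 (0x34): reg=0xD2

Answer: 0xD2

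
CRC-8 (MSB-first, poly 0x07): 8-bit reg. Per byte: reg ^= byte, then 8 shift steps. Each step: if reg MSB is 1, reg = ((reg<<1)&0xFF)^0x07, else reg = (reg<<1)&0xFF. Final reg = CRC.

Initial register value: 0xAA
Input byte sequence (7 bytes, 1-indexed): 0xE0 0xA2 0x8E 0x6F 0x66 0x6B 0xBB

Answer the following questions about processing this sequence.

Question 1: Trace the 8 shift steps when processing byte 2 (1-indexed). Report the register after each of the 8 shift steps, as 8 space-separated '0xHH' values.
Answer: 0xA6 0x4B 0x96 0x2B 0x56 0xAC 0x5F 0xBE

Derivation:
After byte 1 (0xE0): reg=0xF1
Register before byte 2: 0xF1
After XOR with byte 0xA2: 0x53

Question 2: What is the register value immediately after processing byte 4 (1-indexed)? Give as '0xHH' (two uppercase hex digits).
After byte 1 (0xE0): reg=0xF1
After byte 2 (0xA2): reg=0xBE
After byte 3 (0x8E): reg=0x90
After byte 4 (0x6F): reg=0xF3

Answer: 0xF3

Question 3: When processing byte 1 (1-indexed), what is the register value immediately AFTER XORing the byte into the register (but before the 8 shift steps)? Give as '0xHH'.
Register before byte 1: 0xAA
Byte 1: 0xE0
0xAA XOR 0xE0 = 0x4A

Answer: 0x4A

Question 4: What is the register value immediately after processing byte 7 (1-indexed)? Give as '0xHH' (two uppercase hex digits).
After byte 1 (0xE0): reg=0xF1
After byte 2 (0xA2): reg=0xBE
After byte 3 (0x8E): reg=0x90
After byte 4 (0x6F): reg=0xF3
After byte 5 (0x66): reg=0xE2
After byte 6 (0x6B): reg=0xB6
After byte 7 (0xBB): reg=0x23

Answer: 0x23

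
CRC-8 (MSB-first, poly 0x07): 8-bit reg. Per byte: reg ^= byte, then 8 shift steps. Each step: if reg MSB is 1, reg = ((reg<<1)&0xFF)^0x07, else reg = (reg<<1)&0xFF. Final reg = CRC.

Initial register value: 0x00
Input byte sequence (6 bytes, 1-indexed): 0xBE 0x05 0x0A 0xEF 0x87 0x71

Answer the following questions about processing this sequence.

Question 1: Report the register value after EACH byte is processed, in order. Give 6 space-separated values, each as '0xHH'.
0x33 0x82 0xB1 0x9D 0x46 0x85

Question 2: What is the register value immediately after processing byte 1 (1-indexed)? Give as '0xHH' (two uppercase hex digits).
After byte 1 (0xBE): reg=0x33

Answer: 0x33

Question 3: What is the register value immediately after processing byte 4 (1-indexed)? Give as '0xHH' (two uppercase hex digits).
After byte 1 (0xBE): reg=0x33
After byte 2 (0x05): reg=0x82
After byte 3 (0x0A): reg=0xB1
After byte 4 (0xEF): reg=0x9D

Answer: 0x9D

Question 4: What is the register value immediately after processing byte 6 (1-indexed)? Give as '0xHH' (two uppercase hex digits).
After byte 1 (0xBE): reg=0x33
After byte 2 (0x05): reg=0x82
After byte 3 (0x0A): reg=0xB1
After byte 4 (0xEF): reg=0x9D
After byte 5 (0x87): reg=0x46
After byte 6 (0x71): reg=0x85

Answer: 0x85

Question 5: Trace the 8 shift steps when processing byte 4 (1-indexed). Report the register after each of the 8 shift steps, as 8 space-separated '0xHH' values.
After byte 1 (0xBE): reg=0x33
After byte 2 (0x05): reg=0x82
After byte 3 (0x0A): reg=0xB1
Register before byte 4: 0xB1
After XOR with byte 0xEF: 0x5E

Answer: 0xBC 0x7F 0xFE 0xFB 0xF1 0xE5 0xCD 0x9D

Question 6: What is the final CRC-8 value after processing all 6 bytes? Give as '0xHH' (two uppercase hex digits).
After byte 1 (0xBE): reg=0x33
After byte 2 (0x05): reg=0x82
After byte 3 (0x0A): reg=0xB1
After byte 4 (0xEF): reg=0x9D
After byte 5 (0x87): reg=0x46
After byte 6 (0x71): reg=0x85

Answer: 0x85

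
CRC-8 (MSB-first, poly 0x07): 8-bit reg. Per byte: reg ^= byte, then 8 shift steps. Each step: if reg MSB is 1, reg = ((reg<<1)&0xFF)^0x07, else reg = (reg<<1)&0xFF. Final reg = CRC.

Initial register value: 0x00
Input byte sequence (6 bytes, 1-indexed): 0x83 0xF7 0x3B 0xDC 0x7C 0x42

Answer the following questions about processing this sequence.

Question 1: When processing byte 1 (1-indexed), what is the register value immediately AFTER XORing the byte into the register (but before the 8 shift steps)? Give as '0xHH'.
Register before byte 1: 0x00
Byte 1: 0x83
0x00 XOR 0x83 = 0x83

Answer: 0x83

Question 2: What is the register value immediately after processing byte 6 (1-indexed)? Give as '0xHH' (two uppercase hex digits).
After byte 1 (0x83): reg=0x80
After byte 2 (0xF7): reg=0x42
After byte 3 (0x3B): reg=0x68
After byte 4 (0xDC): reg=0x05
After byte 5 (0x7C): reg=0x68
After byte 6 (0x42): reg=0xD6

Answer: 0xD6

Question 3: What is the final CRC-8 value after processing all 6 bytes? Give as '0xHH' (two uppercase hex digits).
After byte 1 (0x83): reg=0x80
After byte 2 (0xF7): reg=0x42
After byte 3 (0x3B): reg=0x68
After byte 4 (0xDC): reg=0x05
After byte 5 (0x7C): reg=0x68
After byte 6 (0x42): reg=0xD6

Answer: 0xD6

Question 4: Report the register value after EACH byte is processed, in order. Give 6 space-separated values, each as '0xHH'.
0x80 0x42 0x68 0x05 0x68 0xD6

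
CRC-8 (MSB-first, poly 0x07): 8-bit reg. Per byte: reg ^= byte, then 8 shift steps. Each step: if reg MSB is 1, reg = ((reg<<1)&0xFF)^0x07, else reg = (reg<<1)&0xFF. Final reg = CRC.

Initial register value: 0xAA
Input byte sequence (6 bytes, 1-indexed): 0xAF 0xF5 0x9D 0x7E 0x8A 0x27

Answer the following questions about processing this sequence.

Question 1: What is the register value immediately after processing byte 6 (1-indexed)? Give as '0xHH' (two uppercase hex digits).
After byte 1 (0xAF): reg=0x1B
After byte 2 (0xF5): reg=0x84
After byte 3 (0x9D): reg=0x4F
After byte 4 (0x7E): reg=0x97
After byte 5 (0x8A): reg=0x53
After byte 6 (0x27): reg=0x4B

Answer: 0x4B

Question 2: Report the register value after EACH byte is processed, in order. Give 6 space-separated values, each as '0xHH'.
0x1B 0x84 0x4F 0x97 0x53 0x4B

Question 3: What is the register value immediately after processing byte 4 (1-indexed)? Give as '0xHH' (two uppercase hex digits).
After byte 1 (0xAF): reg=0x1B
After byte 2 (0xF5): reg=0x84
After byte 3 (0x9D): reg=0x4F
After byte 4 (0x7E): reg=0x97

Answer: 0x97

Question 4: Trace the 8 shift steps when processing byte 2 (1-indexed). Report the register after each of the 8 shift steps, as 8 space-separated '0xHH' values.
Answer: 0xDB 0xB1 0x65 0xCA 0x93 0x21 0x42 0x84

Derivation:
After byte 1 (0xAF): reg=0x1B
Register before byte 2: 0x1B
After XOR with byte 0xF5: 0xEE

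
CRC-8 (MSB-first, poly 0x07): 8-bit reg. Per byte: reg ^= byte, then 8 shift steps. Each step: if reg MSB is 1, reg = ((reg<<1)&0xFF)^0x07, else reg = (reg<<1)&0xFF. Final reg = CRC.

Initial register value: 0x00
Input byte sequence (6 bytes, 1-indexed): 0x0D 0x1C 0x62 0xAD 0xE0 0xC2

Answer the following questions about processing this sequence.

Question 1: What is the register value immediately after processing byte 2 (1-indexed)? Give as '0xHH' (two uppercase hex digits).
After byte 1 (0x0D): reg=0x23
After byte 2 (0x1C): reg=0xBD

Answer: 0xBD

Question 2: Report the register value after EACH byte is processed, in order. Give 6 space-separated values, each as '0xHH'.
0x23 0xBD 0x13 0x33 0x37 0xC5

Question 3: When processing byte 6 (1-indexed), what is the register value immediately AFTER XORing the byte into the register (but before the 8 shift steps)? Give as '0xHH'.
Answer: 0xF5

Derivation:
Register before byte 6: 0x37
Byte 6: 0xC2
0x37 XOR 0xC2 = 0xF5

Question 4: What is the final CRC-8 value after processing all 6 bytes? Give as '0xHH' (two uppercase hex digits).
After byte 1 (0x0D): reg=0x23
After byte 2 (0x1C): reg=0xBD
After byte 3 (0x62): reg=0x13
After byte 4 (0xAD): reg=0x33
After byte 5 (0xE0): reg=0x37
After byte 6 (0xC2): reg=0xC5

Answer: 0xC5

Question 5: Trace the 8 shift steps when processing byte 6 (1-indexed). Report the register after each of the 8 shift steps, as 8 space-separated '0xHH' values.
After byte 1 (0x0D): reg=0x23
After byte 2 (0x1C): reg=0xBD
After byte 3 (0x62): reg=0x13
After byte 4 (0xAD): reg=0x33
After byte 5 (0xE0): reg=0x37
Register before byte 6: 0x37
After XOR with byte 0xC2: 0xF5

Answer: 0xED 0xDD 0xBD 0x7D 0xFA 0xF3 0xE1 0xC5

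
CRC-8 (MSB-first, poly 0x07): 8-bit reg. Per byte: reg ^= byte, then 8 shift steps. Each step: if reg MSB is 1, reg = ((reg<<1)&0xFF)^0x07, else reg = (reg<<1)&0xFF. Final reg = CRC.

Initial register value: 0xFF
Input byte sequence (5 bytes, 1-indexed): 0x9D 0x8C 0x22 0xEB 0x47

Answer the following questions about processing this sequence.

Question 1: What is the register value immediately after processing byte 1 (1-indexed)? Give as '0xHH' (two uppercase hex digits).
Answer: 0x29

Derivation:
After byte 1 (0x9D): reg=0x29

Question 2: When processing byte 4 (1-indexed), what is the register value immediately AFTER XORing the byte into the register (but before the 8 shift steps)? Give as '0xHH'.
Answer: 0x5C

Derivation:
Register before byte 4: 0xB7
Byte 4: 0xEB
0xB7 XOR 0xEB = 0x5C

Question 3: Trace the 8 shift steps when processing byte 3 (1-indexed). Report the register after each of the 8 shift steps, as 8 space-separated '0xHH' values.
After byte 1 (0x9D): reg=0x29
After byte 2 (0x8C): reg=0x72
Register before byte 3: 0x72
After XOR with byte 0x22: 0x50

Answer: 0xA0 0x47 0x8E 0x1B 0x36 0x6C 0xD8 0xB7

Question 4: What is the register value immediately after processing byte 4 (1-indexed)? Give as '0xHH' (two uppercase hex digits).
After byte 1 (0x9D): reg=0x29
After byte 2 (0x8C): reg=0x72
After byte 3 (0x22): reg=0xB7
After byte 4 (0xEB): reg=0x93

Answer: 0x93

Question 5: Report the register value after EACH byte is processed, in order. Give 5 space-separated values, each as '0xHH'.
0x29 0x72 0xB7 0x93 0x22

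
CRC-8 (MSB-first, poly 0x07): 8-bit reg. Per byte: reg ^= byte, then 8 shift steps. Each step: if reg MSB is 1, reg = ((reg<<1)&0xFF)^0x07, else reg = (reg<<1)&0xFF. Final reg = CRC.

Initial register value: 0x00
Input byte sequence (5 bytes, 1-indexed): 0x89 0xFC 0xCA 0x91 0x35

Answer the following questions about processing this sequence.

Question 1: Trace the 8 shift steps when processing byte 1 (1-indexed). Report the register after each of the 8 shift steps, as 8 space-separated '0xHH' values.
Answer: 0x15 0x2A 0x54 0xA8 0x57 0xAE 0x5B 0xB6

Derivation:
Register before byte 1: 0x00
After XOR with byte 0x89: 0x89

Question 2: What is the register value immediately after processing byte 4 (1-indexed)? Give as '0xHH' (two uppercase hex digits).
Answer: 0x90

Derivation:
After byte 1 (0x89): reg=0xB6
After byte 2 (0xFC): reg=0xF1
After byte 3 (0xCA): reg=0xA1
After byte 4 (0x91): reg=0x90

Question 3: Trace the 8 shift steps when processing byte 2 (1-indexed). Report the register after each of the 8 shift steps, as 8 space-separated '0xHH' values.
Answer: 0x94 0x2F 0x5E 0xBC 0x7F 0xFE 0xFB 0xF1

Derivation:
After byte 1 (0x89): reg=0xB6
Register before byte 2: 0xB6
After XOR with byte 0xFC: 0x4A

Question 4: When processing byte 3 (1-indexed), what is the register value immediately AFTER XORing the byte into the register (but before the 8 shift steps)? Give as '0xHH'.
Answer: 0x3B

Derivation:
Register before byte 3: 0xF1
Byte 3: 0xCA
0xF1 XOR 0xCA = 0x3B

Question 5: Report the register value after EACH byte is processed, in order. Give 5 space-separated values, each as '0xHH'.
0xB6 0xF1 0xA1 0x90 0x72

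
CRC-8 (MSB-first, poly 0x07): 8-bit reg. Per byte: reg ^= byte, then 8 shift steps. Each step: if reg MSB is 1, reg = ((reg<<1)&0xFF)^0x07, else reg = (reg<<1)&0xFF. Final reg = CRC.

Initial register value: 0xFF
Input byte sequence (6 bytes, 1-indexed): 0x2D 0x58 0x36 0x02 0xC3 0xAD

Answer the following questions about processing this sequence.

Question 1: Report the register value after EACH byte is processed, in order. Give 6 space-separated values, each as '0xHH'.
0x30 0x1F 0xDF 0x1D 0x14 0x26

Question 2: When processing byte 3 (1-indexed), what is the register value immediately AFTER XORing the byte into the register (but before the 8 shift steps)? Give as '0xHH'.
Answer: 0x29

Derivation:
Register before byte 3: 0x1F
Byte 3: 0x36
0x1F XOR 0x36 = 0x29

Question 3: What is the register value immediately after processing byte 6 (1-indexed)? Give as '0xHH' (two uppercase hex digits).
Answer: 0x26

Derivation:
After byte 1 (0x2D): reg=0x30
After byte 2 (0x58): reg=0x1F
After byte 3 (0x36): reg=0xDF
After byte 4 (0x02): reg=0x1D
After byte 5 (0xC3): reg=0x14
After byte 6 (0xAD): reg=0x26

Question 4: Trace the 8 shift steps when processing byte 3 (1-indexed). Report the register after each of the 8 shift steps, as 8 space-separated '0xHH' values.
Answer: 0x52 0xA4 0x4F 0x9E 0x3B 0x76 0xEC 0xDF

Derivation:
After byte 1 (0x2D): reg=0x30
After byte 2 (0x58): reg=0x1F
Register before byte 3: 0x1F
After XOR with byte 0x36: 0x29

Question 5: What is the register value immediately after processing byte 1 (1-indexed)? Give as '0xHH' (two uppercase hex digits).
Answer: 0x30

Derivation:
After byte 1 (0x2D): reg=0x30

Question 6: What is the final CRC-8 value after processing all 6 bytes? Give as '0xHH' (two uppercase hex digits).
After byte 1 (0x2D): reg=0x30
After byte 2 (0x58): reg=0x1F
After byte 3 (0x36): reg=0xDF
After byte 4 (0x02): reg=0x1D
After byte 5 (0xC3): reg=0x14
After byte 6 (0xAD): reg=0x26

Answer: 0x26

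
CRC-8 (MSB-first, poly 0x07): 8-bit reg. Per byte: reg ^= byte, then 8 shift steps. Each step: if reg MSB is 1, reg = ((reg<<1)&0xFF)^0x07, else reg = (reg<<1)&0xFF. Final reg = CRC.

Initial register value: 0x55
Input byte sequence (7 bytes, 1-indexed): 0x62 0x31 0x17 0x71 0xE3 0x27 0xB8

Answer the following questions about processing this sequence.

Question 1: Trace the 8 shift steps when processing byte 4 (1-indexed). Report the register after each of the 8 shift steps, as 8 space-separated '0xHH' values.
Answer: 0x1E 0x3C 0x78 0xF0 0xE7 0xC9 0x95 0x2D

Derivation:
After byte 1 (0x62): reg=0x85
After byte 2 (0x31): reg=0x05
After byte 3 (0x17): reg=0x7E
Register before byte 4: 0x7E
After XOR with byte 0x71: 0x0F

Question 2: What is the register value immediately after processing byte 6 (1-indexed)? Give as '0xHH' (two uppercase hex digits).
After byte 1 (0x62): reg=0x85
After byte 2 (0x31): reg=0x05
After byte 3 (0x17): reg=0x7E
After byte 4 (0x71): reg=0x2D
After byte 5 (0xE3): reg=0x64
After byte 6 (0x27): reg=0xCE

Answer: 0xCE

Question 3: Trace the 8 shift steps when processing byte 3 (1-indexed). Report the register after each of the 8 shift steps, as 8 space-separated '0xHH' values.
After byte 1 (0x62): reg=0x85
After byte 2 (0x31): reg=0x05
Register before byte 3: 0x05
After XOR with byte 0x17: 0x12

Answer: 0x24 0x48 0x90 0x27 0x4E 0x9C 0x3F 0x7E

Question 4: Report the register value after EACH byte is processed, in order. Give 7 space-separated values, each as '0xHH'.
0x85 0x05 0x7E 0x2D 0x64 0xCE 0x45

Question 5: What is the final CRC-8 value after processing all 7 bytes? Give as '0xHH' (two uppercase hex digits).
Answer: 0x45

Derivation:
After byte 1 (0x62): reg=0x85
After byte 2 (0x31): reg=0x05
After byte 3 (0x17): reg=0x7E
After byte 4 (0x71): reg=0x2D
After byte 5 (0xE3): reg=0x64
After byte 6 (0x27): reg=0xCE
After byte 7 (0xB8): reg=0x45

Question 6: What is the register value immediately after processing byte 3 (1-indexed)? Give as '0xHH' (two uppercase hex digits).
Answer: 0x7E

Derivation:
After byte 1 (0x62): reg=0x85
After byte 2 (0x31): reg=0x05
After byte 3 (0x17): reg=0x7E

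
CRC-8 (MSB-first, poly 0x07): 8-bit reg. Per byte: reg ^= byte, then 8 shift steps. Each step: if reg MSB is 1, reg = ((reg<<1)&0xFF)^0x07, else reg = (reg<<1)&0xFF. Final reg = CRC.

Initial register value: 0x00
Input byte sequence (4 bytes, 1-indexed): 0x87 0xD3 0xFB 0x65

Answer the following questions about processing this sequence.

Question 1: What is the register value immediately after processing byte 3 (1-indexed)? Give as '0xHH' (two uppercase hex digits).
After byte 1 (0x87): reg=0x9C
After byte 2 (0xD3): reg=0xEA
After byte 3 (0xFB): reg=0x77

Answer: 0x77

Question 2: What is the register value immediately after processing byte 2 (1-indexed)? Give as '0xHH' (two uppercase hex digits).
Answer: 0xEA

Derivation:
After byte 1 (0x87): reg=0x9C
After byte 2 (0xD3): reg=0xEA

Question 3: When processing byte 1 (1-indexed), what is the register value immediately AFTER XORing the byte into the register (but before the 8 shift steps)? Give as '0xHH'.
Register before byte 1: 0x00
Byte 1: 0x87
0x00 XOR 0x87 = 0x87

Answer: 0x87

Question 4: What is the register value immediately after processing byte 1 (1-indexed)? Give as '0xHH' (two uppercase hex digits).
After byte 1 (0x87): reg=0x9C

Answer: 0x9C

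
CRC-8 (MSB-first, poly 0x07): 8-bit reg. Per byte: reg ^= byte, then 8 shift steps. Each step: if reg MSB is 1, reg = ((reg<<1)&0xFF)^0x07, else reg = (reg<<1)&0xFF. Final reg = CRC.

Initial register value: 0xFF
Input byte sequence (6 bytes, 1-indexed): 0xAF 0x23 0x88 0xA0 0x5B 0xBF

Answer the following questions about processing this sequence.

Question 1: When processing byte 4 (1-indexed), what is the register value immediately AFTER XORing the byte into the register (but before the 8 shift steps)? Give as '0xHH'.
Answer: 0xA4

Derivation:
Register before byte 4: 0x04
Byte 4: 0xA0
0x04 XOR 0xA0 = 0xA4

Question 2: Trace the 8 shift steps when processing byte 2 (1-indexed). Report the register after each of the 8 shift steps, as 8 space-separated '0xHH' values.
Answer: 0x2F 0x5E 0xBC 0x7F 0xFE 0xFB 0xF1 0xE5

Derivation:
After byte 1 (0xAF): reg=0xB7
Register before byte 2: 0xB7
After XOR with byte 0x23: 0x94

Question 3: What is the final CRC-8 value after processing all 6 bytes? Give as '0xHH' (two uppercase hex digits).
After byte 1 (0xAF): reg=0xB7
After byte 2 (0x23): reg=0xE5
After byte 3 (0x88): reg=0x04
After byte 4 (0xA0): reg=0x75
After byte 5 (0x5B): reg=0xCA
After byte 6 (0xBF): reg=0x4C

Answer: 0x4C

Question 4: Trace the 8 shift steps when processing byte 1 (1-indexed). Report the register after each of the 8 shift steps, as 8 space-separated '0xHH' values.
Register before byte 1: 0xFF
After XOR with byte 0xAF: 0x50

Answer: 0xA0 0x47 0x8E 0x1B 0x36 0x6C 0xD8 0xB7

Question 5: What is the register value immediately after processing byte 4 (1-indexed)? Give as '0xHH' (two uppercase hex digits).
After byte 1 (0xAF): reg=0xB7
After byte 2 (0x23): reg=0xE5
After byte 3 (0x88): reg=0x04
After byte 4 (0xA0): reg=0x75

Answer: 0x75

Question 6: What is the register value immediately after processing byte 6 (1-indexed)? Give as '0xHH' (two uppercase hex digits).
Answer: 0x4C

Derivation:
After byte 1 (0xAF): reg=0xB7
After byte 2 (0x23): reg=0xE5
After byte 3 (0x88): reg=0x04
After byte 4 (0xA0): reg=0x75
After byte 5 (0x5B): reg=0xCA
After byte 6 (0xBF): reg=0x4C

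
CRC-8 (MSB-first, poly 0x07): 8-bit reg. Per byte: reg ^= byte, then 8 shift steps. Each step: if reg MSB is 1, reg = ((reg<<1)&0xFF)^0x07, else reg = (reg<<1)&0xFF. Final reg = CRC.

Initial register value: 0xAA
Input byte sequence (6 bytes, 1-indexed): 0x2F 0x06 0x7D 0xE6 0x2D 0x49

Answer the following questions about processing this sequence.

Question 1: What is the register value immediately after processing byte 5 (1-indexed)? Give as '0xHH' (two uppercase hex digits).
Answer: 0x06

Derivation:
After byte 1 (0x2F): reg=0x92
After byte 2 (0x06): reg=0xE5
After byte 3 (0x7D): reg=0xC1
After byte 4 (0xE6): reg=0xF5
After byte 5 (0x2D): reg=0x06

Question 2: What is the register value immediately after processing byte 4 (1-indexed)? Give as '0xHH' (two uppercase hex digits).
Answer: 0xF5

Derivation:
After byte 1 (0x2F): reg=0x92
After byte 2 (0x06): reg=0xE5
After byte 3 (0x7D): reg=0xC1
After byte 4 (0xE6): reg=0xF5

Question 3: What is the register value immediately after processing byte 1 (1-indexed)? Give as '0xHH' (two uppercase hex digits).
After byte 1 (0x2F): reg=0x92

Answer: 0x92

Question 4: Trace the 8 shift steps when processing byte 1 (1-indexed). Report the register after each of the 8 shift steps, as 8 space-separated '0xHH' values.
Register before byte 1: 0xAA
After XOR with byte 0x2F: 0x85

Answer: 0x0D 0x1A 0x34 0x68 0xD0 0xA7 0x49 0x92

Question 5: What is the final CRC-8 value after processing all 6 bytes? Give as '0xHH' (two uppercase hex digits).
Answer: 0xEA

Derivation:
After byte 1 (0x2F): reg=0x92
After byte 2 (0x06): reg=0xE5
After byte 3 (0x7D): reg=0xC1
After byte 4 (0xE6): reg=0xF5
After byte 5 (0x2D): reg=0x06
After byte 6 (0x49): reg=0xEA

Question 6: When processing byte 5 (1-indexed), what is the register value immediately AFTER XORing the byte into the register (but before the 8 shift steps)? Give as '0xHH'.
Register before byte 5: 0xF5
Byte 5: 0x2D
0xF5 XOR 0x2D = 0xD8

Answer: 0xD8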